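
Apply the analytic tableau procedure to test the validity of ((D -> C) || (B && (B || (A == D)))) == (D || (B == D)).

Not valid

Assume the negation and expand:
Initial set: {!(((D -> C) || (B && (B || (A == D)))) == (D || (B == D)))}.
!(((D -> C) || (B && (B || (A == D)))) == (D || (B == D))): β-rule — branch into ((D -> C) || (B && (B || (A == D)))), !(D || (B == D))  //  !((D -> C) || (B && (B || (A == D)))), (D || (B == D)).
  branch 1 (add ((D -> C) || (B && (B || (A == D)))), !(D || (B == D))):
    !(D || (B == D)): α-rule — add !D, !(B == D).
    ((D -> C) || (B && (B || (A == D)))): β-rule — branch into (D -> C)  //  (B && (B || (A == D))).
      branch 1.1 (add (D -> C)):
        !(B == D): β-rule — branch into B, !D  //  !B, D.
          branch 1.1.1 (add B, !D):
            (D -> C): β-rule — branch into !D  //  C.
              branch 1.1.1.1 (add !D):
                ○ open, literals {B=T, D=F}.
              branch 1.1.1.2 (add C):
                ○ open, literals {B=T, C=T, D=F}.
          branch 1.1.2 (add !B, D):
            × closes — contains both D and !D.
      branch 1.2 (add (B && (B || (A == D)))):
        (B && (B || (A == D))): α-rule — add B, (B || (A == D)).
        !(B == D): β-rule — branch into B, !D  //  !B, D.
          branch 1.2.1 (add B, !D):
            (B || (A == D)): β-rule — branch into B  //  (A == D).
              branch 1.2.1.1 (add B):
                ○ open, literals {B=T, D=F}.
              branch 1.2.1.2 (add (A == D)):
                (A == D): β-rule — branch into A, D  //  !A, !D.
                  branch 1.2.1.2.1 (add A, D):
                    × closes — contains both D and !D.
                  branch 1.2.1.2.2 (add !A, !D):
                    ○ open, literals {A=F, B=T, D=F}.
          branch 1.2.2 (add !B, D):
            × closes — contains both B and !B.
  branch 2 (add !((D -> C) || (B && (B || (A == D)))), (D || (B == D))):
    !((D -> C) || (B && (B || (A == D)))): α-rule — add !(D -> C), !(B && (B || (A == D))).
    !(D -> C): α-rule — add D, !C.
    (D || (B == D)): β-rule — branch into D  //  (B == D).
      branch 2.1 (add D):
        !(B && (B || (A == D))): β-rule — branch into !B  //  !(B || (A == D)).
          branch 2.1.1 (add !B):
            ○ open, literals {B=F, C=F, D=T}.
          branch 2.1.2 (add !(B || (A == D))):
            !(B || (A == D)): α-rule — add !B, !(A == D).
            !(A == D): β-rule — branch into A, !D  //  !A, D.
              branch 2.1.2.1 (add A, !D):
                × closes — contains both D and !D.
              branch 2.1.2.2 (add !A, D):
                ○ open, literals {A=F, B=F, C=F, D=T}.
      branch 2.2 (add (B == D)):
        !(B && (B || (A == D))): β-rule — branch into !B  //  !(B || (A == D)).
          branch 2.2.1 (add !B):
            (B == D): β-rule — branch into B, D  //  !B, !D.
              branch 2.2.1.1 (add B, D):
                × closes — contains both B and !B.
              branch 2.2.1.2 (add !B, !D):
                × closes — contains both D and !D.
          branch 2.2.2 (add !(B || (A == D))):
            !(B || (A == D)): α-rule — add !B, !(A == D).
            (B == D): β-rule — branch into B, D  //  !B, !D.
              branch 2.2.2.1 (add B, D):
                × closes — contains both B and !B.
              branch 2.2.2.2 (add !B, !D):
                × closes — contains both D and !D.
8 branches closed, 6 open.
An open branch gives a countermodel: B=T, D=F (unmentioned atoms arbitrary); under it the original formula is false.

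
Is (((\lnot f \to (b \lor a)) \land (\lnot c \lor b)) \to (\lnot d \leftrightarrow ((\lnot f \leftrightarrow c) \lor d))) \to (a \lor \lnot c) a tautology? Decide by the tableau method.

Assume the negation and expand:
Initial set: {\lnot ((((\lnot f \to (b \lor a)) \land (\lnot c \lor b)) \to (\lnot d \leftrightarrow ((\lnot f \leftrightarrow c) \lor d))) \to (a \lor \lnot c))}.
\lnot ((((\lnot f \to (b \lor a)) \land (\lnot c \lor b)) \to (\lnot d \leftrightarrow ((\lnot f \leftrightarrow c) \lor d))) \to (a \lor \lnot c)): α-rule — add (((\lnot f \to (b \lor a)) \land (\lnot c \lor b)) \to (\lnot d \leftrightarrow ((\lnot f \leftrightarrow c) \lor d))), \lnot (a \lor \lnot c).
\lnot (a \lor \lnot c): α-rule — add \lnot a, \lnot \lnot c.
(((\lnot f \to (b \lor a)) \land (\lnot c \lor b)) \to (\lnot d \leftrightarrow ((\lnot f \leftrightarrow c) \lor d))): β-rule — branch into \lnot ((\lnot f \to (b \lor a)) \land (\lnot c \lor b))  //  (\lnot d \leftrightarrow ((\lnot f \leftrightarrow c) \lor d)).
  branch 1 (add \lnot ((\lnot f \to (b \lor a)) \land (\lnot c \lor b))):
    \lnot ((\lnot f \to (b \lor a)) \land (\lnot c \lor b)): β-rule — branch into \lnot (\lnot f \to (b \lor a))  //  \lnot (\lnot c \lor b).
      branch 1.1 (add \lnot (\lnot f \to (b \lor a))):
        \lnot (\lnot f \to (b \lor a)): α-rule — add \lnot f, \lnot (b \lor a).
        \lnot (b \lor a): α-rule — add \lnot b, \lnot a.
        ○ open, literals {a=false, b=false, c=true, f=false}.
      branch 1.2 (add \lnot (\lnot c \lor b)):
        \lnot (\lnot c \lor b): α-rule — add \lnot \lnot c, \lnot b.
        ○ open, literals {a=false, b=false, c=true}.
  branch 2 (add (\lnot d \leftrightarrow ((\lnot f \leftrightarrow c) \lor d))):
    (\lnot d \leftrightarrow ((\lnot f \leftrightarrow c) \lor d)): β-rule — branch into \lnot d, ((\lnot f \leftrightarrow c) \lor d)  //  \lnot \lnot d, \lnot ((\lnot f \leftrightarrow c) \lor d).
      branch 2.1 (add \lnot d, ((\lnot f \leftrightarrow c) \lor d)):
        ((\lnot f \leftrightarrow c) \lor d): β-rule — branch into (\lnot f \leftrightarrow c)  //  d.
          branch 2.1.1 (add (\lnot f \leftrightarrow c)):
            (\lnot f \leftrightarrow c): β-rule — branch into \lnot f, c  //  \lnot \lnot f, \lnot c.
              branch 2.1.1.1 (add \lnot f, c):
                ○ open, literals {a=false, c=true, d=false, f=false}.
              branch 2.1.1.2 (add \lnot \lnot f, \lnot c):
                × closes — contains both c and \lnot c.
          branch 2.1.2 (add d):
            × closes — contains both d and \lnot d.
      branch 2.2 (add \lnot \lnot d, \lnot ((\lnot f \leftrightarrow c) \lor d)):
        \lnot ((\lnot f \leftrightarrow c) \lor d): α-rule — add \lnot (\lnot f \leftrightarrow c), \lnot d.
        × closes — contains both d and \lnot d.
3 branches closed, 3 open.
An open branch gives a countermodel: a=false, b=false, c=true, f=false (unmentioned atoms arbitrary); under it the original formula is false.

Not valid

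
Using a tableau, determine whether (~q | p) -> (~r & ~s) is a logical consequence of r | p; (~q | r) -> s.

Initial set: {(r | p); ((~q | r) -> s); ~((~q | p) -> (~r & ~s))}.
~((~q | p) -> (~r & ~s)): α-rule — add (~q | p), ~(~r & ~s).
(r | p): β-rule — branch into r  //  p.
  branch 1 (add r):
    ((~q | r) -> s): β-rule — branch into ~(~q | r)  //  s.
      branch 1.1 (add ~(~q | r)):
        ~(~q | r): α-rule — add ~~q, ~r.
        × closes — contains both r and ~r.
      branch 1.2 (add s):
        (~q | p): β-rule — branch into ~q  //  p.
          branch 1.2.1 (add ~q):
            ~(~r & ~s): β-rule — branch into ~~r  //  ~~s.
              branch 1.2.1.1 (add ~~r):
                ○ open, literals {q=false, r=true, s=true}.
              branch 1.2.1.2 (add ~~s):
                ○ open, literals {q=false, r=true, s=true}.
          branch 1.2.2 (add p):
            ~(~r & ~s): β-rule — branch into ~~r  //  ~~s.
              branch 1.2.2.1 (add ~~r):
                ○ open, literals {p=true, r=true, s=true}.
              branch 1.2.2.2 (add ~~s):
                ○ open, literals {p=true, r=true, s=true}.
  branch 2 (add p):
    ((~q | r) -> s): β-rule — branch into ~(~q | r)  //  s.
      branch 2.1 (add ~(~q | r)):
        ~(~q | r): α-rule — add ~~q, ~r.
        (~q | p): β-rule — branch into ~q  //  p.
          branch 2.1.1 (add ~q):
            × closes — contains both q and ~q.
          branch 2.1.2 (add p):
            ~(~r & ~s): β-rule — branch into ~~r  //  ~~s.
              branch 2.1.2.1 (add ~~r):
                × closes — contains both r and ~r.
              branch 2.1.2.2 (add ~~s):
                ○ open, literals {p=true, q=true, r=false, s=true}.
      branch 2.2 (add s):
        (~q | p): β-rule — branch into ~q  //  p.
          branch 2.2.1 (add ~q):
            ~(~r & ~s): β-rule — branch into ~~r  //  ~~s.
              branch 2.2.1.1 (add ~~r):
                ○ open, literals {p=true, q=false, r=true, s=true}.
              branch 2.2.1.2 (add ~~s):
                ○ open, literals {p=true, q=false, s=true}.
          branch 2.2.2 (add p):
            ~(~r & ~s): β-rule — branch into ~~r  //  ~~s.
              branch 2.2.2.1 (add ~~r):
                ○ open, literals {p=true, r=true, s=true}.
              branch 2.2.2.2 (add ~~s):
                ○ open, literals {p=true, s=true}.
3 branches closed, 9 open.
An open branch gives a countermodel: q=false, r=true, s=true (unmentioned atoms arbitrary); the premises hold there but the conclusion fails.

No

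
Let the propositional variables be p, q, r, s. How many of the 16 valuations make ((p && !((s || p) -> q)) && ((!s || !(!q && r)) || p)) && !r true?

2

Initial set: {(((p && !((s || p) -> q)) && ((!s || !(!q && r)) || p)) && !r)}.
(((p && !((s || p) -> q)) && ((!s || !(!q && r)) || p)) && !r): α-rule — add ((p && !((s || p) -> q)) && ((!s || !(!q && r)) || p)), !r.
((p && !((s || p) -> q)) && ((!s || !(!q && r)) || p)): α-rule — add (p && !((s || p) -> q)), ((!s || !(!q && r)) || p).
(p && !((s || p) -> q)): α-rule — add p, !((s || p) -> q).
!((s || p) -> q): α-rule — add (s || p), !q.
((!s || !(!q && r)) || p): β-rule — branch into (!s || !(!q && r))  //  p.
  branch 1 (add (!s || !(!q && r))):
    (s || p): β-rule — branch into s  //  p.
      branch 1.1 (add s):
        (!s || !(!q && r)): β-rule — branch into !s  //  !(!q && r).
          branch 1.1.1 (add !s):
            × closes — contains both s and !s.
          branch 1.1.2 (add !(!q && r)):
            !(!q && r): β-rule — branch into !!q  //  !r.
              branch 1.1.2.1 (add !!q):
                × closes — contains both q and !q.
              branch 1.1.2.2 (add !r):
                ○ open, literals {p=1, q=0, r=0, s=1}.
      branch 1.2 (add p):
        (!s || !(!q && r)): β-rule — branch into !s  //  !(!q && r).
          branch 1.2.1 (add !s):
            ○ open, literals {p=1, q=0, r=0, s=0}.
          branch 1.2.2 (add !(!q && r)):
            !(!q && r): β-rule — branch into !!q  //  !r.
              branch 1.2.2.1 (add !!q):
                × closes — contains both q and !q.
              branch 1.2.2.2 (add !r):
                ○ open, literals {p=1, q=0, r=0}.
  branch 2 (add p):
    (s || p): β-rule — branch into s  //  p.
      branch 2.1 (add s):
        ○ open, literals {p=1, q=0, r=0, s=1}.
      branch 2.2 (add p):
        ○ open, literals {p=1, q=0, r=0}.
3 branches closed, 5 open.
Each open branch fixes some atoms; the unmentioned ones are free. Counting distinct full assignments: branch {p=1, q=0, r=0, s=1} (none free) contributes 1 new; branch {p=1, q=0, r=0, s=0} (none free) contributes 1 new; branch {p=1, q=0, r=0} (s) contributes 0 new; branch {p=1, q=0, r=0, s=1} (none free) contributes 0 new; branch {p=1, q=0, r=0} (s) contributes 0 new. Total: 2.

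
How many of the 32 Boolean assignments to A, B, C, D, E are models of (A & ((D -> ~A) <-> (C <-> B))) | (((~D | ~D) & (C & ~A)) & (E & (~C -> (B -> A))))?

10

Initial set: {((A & ((D -> ~A) <-> (C <-> B))) | (((~D | ~D) & (C & ~A)) & (E & (~C -> (B -> A)))))}.
((A & ((D -> ~A) <-> (C <-> B))) | (((~D | ~D) & (C & ~A)) & (E & (~C -> (B -> A))))): β-rule — branch into (A & ((D -> ~A) <-> (C <-> B)))  //  (((~D | ~D) & (C & ~A)) & (E & (~C -> (B -> A)))).
  branch 1 (add (A & ((D -> ~A) <-> (C <-> B)))):
    (A & ((D -> ~A) <-> (C <-> B))): α-rule — add A, ((D -> ~A) <-> (C <-> B)).
    ((D -> ~A) <-> (C <-> B)): β-rule — branch into (D -> ~A), (C <-> B)  //  ~(D -> ~A), ~(C <-> B).
      branch 1.1 (add (D -> ~A), (C <-> B)):
        (D -> ~A): β-rule — branch into ~D  //  ~A.
          branch 1.1.1 (add ~D):
            (C <-> B): β-rule — branch into C, B  //  ~C, ~B.
              branch 1.1.1.1 (add C, B):
                ○ open, literals {A=T, B=T, C=T, D=F}.
              branch 1.1.1.2 (add ~C, ~B):
                ○ open, literals {A=T, B=F, C=F, D=F}.
          branch 1.1.2 (add ~A):
            × closes — contains both A and ~A.
      branch 1.2 (add ~(D -> ~A), ~(C <-> B)):
        ~(D -> ~A): α-rule — add D, ~~A.
        ~(C <-> B): β-rule — branch into C, ~B  //  ~C, B.
          branch 1.2.1 (add C, ~B):
            ○ open, literals {A=T, B=F, C=T, D=T}.
          branch 1.2.2 (add ~C, B):
            ○ open, literals {A=T, B=T, C=F, D=T}.
  branch 2 (add (((~D | ~D) & (C & ~A)) & (E & (~C -> (B -> A))))):
    (((~D | ~D) & (C & ~A)) & (E & (~C -> (B -> A)))): α-rule — add ((~D | ~D) & (C & ~A)), (E & (~C -> (B -> A))).
    ((~D | ~D) & (C & ~A)): α-rule — add (~D | ~D), (C & ~A).
    (E & (~C -> (B -> A))): α-rule — add E, (~C -> (B -> A)).
    (C & ~A): α-rule — add C, ~A.
    (~D | ~D): β-rule — branch into ~D  //  ~D.
      branch 2.1 (add ~D):
        (~C -> (B -> A)): β-rule — branch into ~~C  //  (B -> A).
          branch 2.1.1 (add ~~C):
            ○ open, literals {A=F, C=T, D=F, E=T}.
          branch 2.1.2 (add (B -> A)):
            (B -> A): β-rule — branch into ~B  //  A.
              branch 2.1.2.1 (add ~B):
                ○ open, literals {A=F, B=F, C=T, D=F, E=T}.
              branch 2.1.2.2 (add A):
                × closes — contains both A and ~A.
      branch 2.2 (add ~D):
        (~C -> (B -> A)): β-rule — branch into ~~C  //  (B -> A).
          branch 2.2.1 (add ~~C):
            ○ open, literals {A=F, C=T, D=F, E=T}.
          branch 2.2.2 (add (B -> A)):
            (B -> A): β-rule — branch into ~B  //  A.
              branch 2.2.2.1 (add ~B):
                ○ open, literals {A=F, B=F, C=T, D=F, E=T}.
              branch 2.2.2.2 (add A):
                × closes — contains both A and ~A.
3 branches closed, 8 open.
Each open branch fixes some atoms; the unmentioned ones are free. Counting distinct full assignments: branch {A=T, B=T, C=T, D=F} (E) contributes 2 new; branch {A=T, B=F, C=F, D=F} (E) contributes 2 new; branch {A=T, B=F, C=T, D=T} (E) contributes 2 new; branch {A=T, B=T, C=F, D=T} (E) contributes 2 new; branch {A=F, C=T, D=F, E=T} (B) contributes 2 new; branch {A=F, B=F, C=T, D=F, E=T} (none free) contributes 0 new; branch {A=F, C=T, D=F, E=T} (B) contributes 0 new; branch {A=F, B=F, C=T, D=F, E=T} (none free) contributes 0 new. Total: 10.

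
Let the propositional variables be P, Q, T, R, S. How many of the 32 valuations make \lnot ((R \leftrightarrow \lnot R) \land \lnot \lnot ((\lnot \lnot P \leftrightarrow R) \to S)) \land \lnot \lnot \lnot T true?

Initial set: {(\lnot ((R \leftrightarrow \lnot R) \land \lnot \lnot ((\lnot \lnot P \leftrightarrow R) \to S)) \land \lnot \lnot \lnot T)}.
(\lnot ((R \leftrightarrow \lnot R) \land \lnot \lnot ((\lnot \lnot P \leftrightarrow R) \to S)) \land \lnot \lnot \lnot T): α-rule — add \lnot ((R \leftrightarrow \lnot R) \land \lnot \lnot ((\lnot \lnot P \leftrightarrow R) \to S)), \lnot \lnot \lnot T.
\lnot \lnot \lnot T: drop double negation, giving \lnot T.
\lnot ((R \leftrightarrow \lnot R) \land \lnot \lnot ((\lnot \lnot P \leftrightarrow R) \to S)): β-rule — branch into \lnot (R \leftrightarrow \lnot R)  //  \lnot \lnot \lnot ((\lnot \lnot P \leftrightarrow R) \to S).
  branch 1 (add \lnot (R \leftrightarrow \lnot R)):
    \lnot (R \leftrightarrow \lnot R): β-rule — branch into R, \lnot \lnot R  //  \lnot R, \lnot R.
      branch 1.1 (add R, \lnot \lnot R):
        ○ open, literals {R=T, T=F}.
      branch 1.2 (add \lnot R, \lnot R):
        ○ open, literals {R=F, T=F}.
  branch 2 (add \lnot \lnot \lnot ((\lnot \lnot P \leftrightarrow R) \to S)):
    \lnot \lnot \lnot ((\lnot \lnot P \leftrightarrow R) \to S): drop double negation, giving \lnot ((\lnot \lnot P \leftrightarrow R) \to S).
    \lnot ((\lnot \lnot P \leftrightarrow R) \to S): α-rule — add (\lnot \lnot P \leftrightarrow R), \lnot S.
    (\lnot \lnot P \leftrightarrow R): β-rule — branch into \lnot \lnot P, R  //  \lnot \lnot \lnot P, \lnot R.
      branch 2.1 (add \lnot \lnot P, R):
        \lnot \lnot P: drop double negation, giving P.
        ○ open, literals {P=T, R=T, S=F, T=F}.
      branch 2.2 (add \lnot \lnot \lnot P, \lnot R):
        \lnot \lnot \lnot P: drop double negation, giving \lnot P.
        ○ open, literals {P=F, R=F, S=F, T=F}.
0 branches closed, 4 open.
Each open branch fixes some atoms; the unmentioned ones are free. Counting distinct full assignments: branch {R=T, T=F} (P, Q, S) contributes 8 new; branch {R=F, T=F} (P, Q, S) contributes 8 new; branch {P=T, R=T, S=F, T=F} (Q) contributes 0 new; branch {P=F, R=F, S=F, T=F} (Q) contributes 0 new. Total: 16.

16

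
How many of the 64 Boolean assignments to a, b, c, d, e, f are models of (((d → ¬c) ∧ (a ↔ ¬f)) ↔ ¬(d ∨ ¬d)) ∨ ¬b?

52

Initial set: {((((d → ¬c) ∧ (a ↔ ¬f)) ↔ ¬(d ∨ ¬d)) ∨ ¬b)}.
((((d → ¬c) ∧ (a ↔ ¬f)) ↔ ¬(d ∨ ¬d)) ∨ ¬b): β-rule — branch into (((d → ¬c) ∧ (a ↔ ¬f)) ↔ ¬(d ∨ ¬d))  //  ¬b.
  branch 1 (add (((d → ¬c) ∧ (a ↔ ¬f)) ↔ ¬(d ∨ ¬d))):
    (((d → ¬c) ∧ (a ↔ ¬f)) ↔ ¬(d ∨ ¬d)): β-rule — branch into ((d → ¬c) ∧ (a ↔ ¬f)), ¬(d ∨ ¬d)  //  ¬((d → ¬c) ∧ (a ↔ ¬f)), ¬¬(d ∨ ¬d).
      branch 1.1 (add ((d → ¬c) ∧ (a ↔ ¬f)), ¬(d ∨ ¬d)):
        ((d → ¬c) ∧ (a ↔ ¬f)): α-rule — add (d → ¬c), (a ↔ ¬f).
        ¬(d ∨ ¬d): α-rule — add ¬d, ¬¬d.
        × closes — contains both d and ¬d.
      branch 1.2 (add ¬((d → ¬c) ∧ (a ↔ ¬f)), ¬¬(d ∨ ¬d)):
        ¬((d → ¬c) ∧ (a ↔ ¬f)): β-rule — branch into ¬(d → ¬c)  //  ¬(a ↔ ¬f).
          branch 1.2.1 (add ¬(d → ¬c)):
            ¬(d → ¬c): α-rule — add d, ¬¬c.
            ¬¬(d ∨ ¬d): β-rule — branch into d  //  ¬d.
              branch 1.2.1.1 (add d):
                ○ open, literals {c=true, d=true}.
              branch 1.2.1.2 (add ¬d):
                × closes — contains both d and ¬d.
          branch 1.2.2 (add ¬(a ↔ ¬f)):
            ¬¬(d ∨ ¬d): β-rule — branch into d  //  ¬d.
              branch 1.2.2.1 (add d):
                ¬(a ↔ ¬f): β-rule — branch into a, ¬¬f  //  ¬a, ¬f.
                  branch 1.2.2.1.1 (add a, ¬¬f):
                    ○ open, literals {a=true, d=true, f=true}.
                  branch 1.2.2.1.2 (add ¬a, ¬f):
                    ○ open, literals {a=false, d=true, f=false}.
              branch 1.2.2.2 (add ¬d):
                ¬(a ↔ ¬f): β-rule — branch into a, ¬¬f  //  ¬a, ¬f.
                  branch 1.2.2.2.1 (add a, ¬¬f):
                    ○ open, literals {a=true, d=false, f=true}.
                  branch 1.2.2.2.2 (add ¬a, ¬f):
                    ○ open, literals {a=false, d=false, f=false}.
  branch 2 (add ¬b):
    ○ open, literals {b=false}.
2 branches closed, 6 open.
Each open branch fixes some atoms; the unmentioned ones are free. Counting distinct full assignments: branch {c=true, d=true} (a, b, e, f) contributes 16 new; branch {a=true, d=true, f=true} (b, c, e) contributes 4 new; branch {a=false, d=true, f=false} (b, c, e) contributes 4 new; branch {a=true, d=false, f=true} (b, c, e) contributes 8 new; branch {a=false, d=false, f=false} (b, c, e) contributes 8 new; branch {b=false} (a, c, d, e, f) contributes 12 new. Total: 52.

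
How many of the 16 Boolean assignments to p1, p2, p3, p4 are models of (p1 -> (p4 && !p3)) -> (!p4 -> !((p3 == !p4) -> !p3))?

14

Initial set: {((p1 -> (p4 && !p3)) -> (!p4 -> !((p3 == !p4) -> !p3)))}.
((p1 -> (p4 && !p3)) -> (!p4 -> !((p3 == !p4) -> !p3))): β-rule — branch into !(p1 -> (p4 && !p3))  //  (!p4 -> !((p3 == !p4) -> !p3)).
  branch 1 (add !(p1 -> (p4 && !p3))):
    !(p1 -> (p4 && !p3)): α-rule — add p1, !(p4 && !p3).
    !(p4 && !p3): β-rule — branch into !p4  //  !!p3.
      branch 1.1 (add !p4):
        ○ open, literals {p1=1, p4=0}.
      branch 1.2 (add !!p3):
        ○ open, literals {p1=1, p3=1}.
  branch 2 (add (!p4 -> !((p3 == !p4) -> !p3))):
    (!p4 -> !((p3 == !p4) -> !p3)): β-rule — branch into !!p4  //  !((p3 == !p4) -> !p3).
      branch 2.1 (add !!p4):
        ○ open, literals {p4=1}.
      branch 2.2 (add !((p3 == !p4) -> !p3)):
        !((p3 == !p4) -> !p3): α-rule — add (p3 == !p4), !!p3.
        (p3 == !p4): β-rule — branch into p3, !p4  //  !p3, !!p4.
          branch 2.2.1 (add p3, !p4):
            ○ open, literals {p3=1, p4=0}.
          branch 2.2.2 (add !p3, !!p4):
            × closes — contains both p3 and !p3.
1 branch closed, 4 open.
Each open branch fixes some atoms; the unmentioned ones are free. Counting distinct full assignments: branch {p1=1, p4=0} (p2, p3) contributes 4 new; branch {p1=1, p3=1} (p2, p4) contributes 2 new; branch {p4=1} (p1, p2, p3) contributes 6 new; branch {p3=1, p4=0} (p1, p2) contributes 2 new. Total: 14.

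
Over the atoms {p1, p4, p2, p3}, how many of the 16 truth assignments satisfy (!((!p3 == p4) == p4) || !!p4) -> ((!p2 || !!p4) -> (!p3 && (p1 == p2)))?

8

Initial set: {T ((!((!p3 == p4) == p4) || !!p4) -> ((!p2 || !!p4) -> (!p3 && (p1 == p2))))}.
T ((!((!p3 == p4) == p4) || !!p4) -> ((!p2 || !!p4) -> (!p3 && (p1 == p2)))): β-rule — branch into F (!((!p3 == p4) == p4) || !!p4)  //  T ((!p2 || !!p4) -> (!p3 && (p1 == p2))).
  branch 1 (add F (!((!p3 == p4) == p4) || !!p4)):
    F (!((!p3 == p4) == p4) || !!p4): α-rule — add F !((!p3 == p4) == p4), F !!p4.
    F !!p4: drop double negation, giving F p4.
    F !((!p3 == p4) == p4): β-rule — branch into T (!p3 == p4), T p4  //  F (!p3 == p4), F p4.
      branch 1.1 (add T (!p3 == p4), T p4):
        × closes — contains both p4 and !p4.
      branch 1.2 (add F (!p3 == p4), F p4):
        F (!p3 == p4): β-rule — branch into T !p3, F p4  //  F !p3, T p4.
          branch 1.2.1 (add T !p3, F p4):
            ○ open, literals {p3=false, p4=false}.
          branch 1.2.2 (add F !p3, T p4):
            × closes — contains both p4 and !p4.
  branch 2 (add T ((!p2 || !!p4) -> (!p3 && (p1 == p2)))):
    T ((!p2 || !!p4) -> (!p3 && (p1 == p2))): β-rule — branch into F (!p2 || !!p4)  //  T (!p3 && (p1 == p2)).
      branch 2.1 (add F (!p2 || !!p4)):
        F (!p2 || !!p4): α-rule — add F !p2, F !!p4.
        F !!p4: drop double negation, giving F p4.
        ○ open, literals {p2=true, p4=false}.
      branch 2.2 (add T (!p3 && (p1 == p2))):
        T (!p3 && (p1 == p2)): α-rule — add T !p3, T (p1 == p2).
        T (p1 == p2): β-rule — branch into T p1, T p2  //  F p1, F p2.
          branch 2.2.1 (add T p1, T p2):
            ○ open, literals {p1=true, p2=true, p3=false}.
          branch 2.2.2 (add F p1, F p2):
            ○ open, literals {p1=false, p2=false, p3=false}.
2 branches closed, 4 open.
Each open branch fixes some atoms; the unmentioned ones are free. Counting distinct full assignments: branch {p3=false, p4=false} (p1, p2) contributes 4 new; branch {p2=true, p4=false} (p1, p3) contributes 2 new; branch {p1=true, p2=true, p3=false} (p4) contributes 1 new; branch {p1=false, p2=false, p3=false} (p4) contributes 1 new. Total: 8.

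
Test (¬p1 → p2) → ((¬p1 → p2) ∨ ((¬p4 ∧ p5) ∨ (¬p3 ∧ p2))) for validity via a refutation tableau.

Assume the negation and expand:
Initial set: {F ((¬p1 → p2) → ((¬p1 → p2) ∨ ((¬p4 ∧ p5) ∨ (¬p3 ∧ p2))))}.
F ((¬p1 → p2) → ((¬p1 → p2) ∨ ((¬p4 ∧ p5) ∨ (¬p3 ∧ p2)))): α-rule — add T (¬p1 → p2), F ((¬p1 → p2) ∨ ((¬p4 ∧ p5) ∨ (¬p3 ∧ p2))).
F ((¬p1 → p2) ∨ ((¬p4 ∧ p5) ∨ (¬p3 ∧ p2))): α-rule — add F (¬p1 → p2), F ((¬p4 ∧ p5) ∨ (¬p3 ∧ p2)).
F (¬p1 → p2): α-rule — add T ¬p1, F p2.
F ((¬p4 ∧ p5) ∨ (¬p3 ∧ p2)): α-rule — add F (¬p4 ∧ p5), F (¬p3 ∧ p2).
T (¬p1 → p2): β-rule — branch into F ¬p1  //  T p2.
  branch 1 (add F ¬p1):
    × closes — contains both p1 and ¬p1.
  branch 2 (add T p2):
    × closes — contains both p2 and ¬p2.
All 2 branches close.
Every branch closed, so the negation is unsatisfiable and the formula is valid.

Valid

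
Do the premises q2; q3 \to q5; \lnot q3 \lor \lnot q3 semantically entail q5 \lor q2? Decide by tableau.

Initial set: {T q2; T (q3 \to q5); T (\lnot q3 \lor \lnot q3); F (q5 \lor q2)}.
F (q5 \lor q2): α-rule — add F q5, F q2.
× closes — contains both q2 and \lnot q2.
All 1 branch closes.
Every branch closed, so the premises entail the conclusion.

Yes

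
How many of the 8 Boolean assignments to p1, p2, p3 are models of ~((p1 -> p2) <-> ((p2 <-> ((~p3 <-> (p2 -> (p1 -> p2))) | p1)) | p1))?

4

Initial set: {~((p1 -> p2) <-> ((p2 <-> ((~p3 <-> (p2 -> (p1 -> p2))) | p1)) | p1))}.
~((p1 -> p2) <-> ((p2 <-> ((~p3 <-> (p2 -> (p1 -> p2))) | p1)) | p1)): β-rule — branch into (p1 -> p2), ~((p2 <-> ((~p3 <-> (p2 -> (p1 -> p2))) | p1)) | p1)  //  ~(p1 -> p2), ((p2 <-> ((~p3 <-> (p2 -> (p1 -> p2))) | p1)) | p1).
  branch 1 (add (p1 -> p2), ~((p2 <-> ((~p3 <-> (p2 -> (p1 -> p2))) | p1)) | p1)):
    ~((p2 <-> ((~p3 <-> (p2 -> (p1 -> p2))) | p1)) | p1): α-rule — add ~(p2 <-> ((~p3 <-> (p2 -> (p1 -> p2))) | p1)), ~p1.
    (p1 -> p2): β-rule — branch into ~p1  //  p2.
      branch 1.1 (add ~p1):
        ~(p2 <-> ((~p3 <-> (p2 -> (p1 -> p2))) | p1)): β-rule — branch into p2, ~((~p3 <-> (p2 -> (p1 -> p2))) | p1)  //  ~p2, ((~p3 <-> (p2 -> (p1 -> p2))) | p1).
          branch 1.1.1 (add p2, ~((~p3 <-> (p2 -> (p1 -> p2))) | p1)):
            ~((~p3 <-> (p2 -> (p1 -> p2))) | p1): α-rule — add ~(~p3 <-> (p2 -> (p1 -> p2))), ~p1.
            ~(~p3 <-> (p2 -> (p1 -> p2))): β-rule — branch into ~p3, ~(p2 -> (p1 -> p2))  //  ~~p3, (p2 -> (p1 -> p2)).
              branch 1.1.1.1 (add ~p3, ~(p2 -> (p1 -> p2))):
                ~(p2 -> (p1 -> p2)): α-rule — add p2, ~(p1 -> p2).
                ~(p1 -> p2): α-rule — add p1, ~p2.
                × closes — contains both p1 and ~p1.
              branch 1.1.1.2 (add ~~p3, (p2 -> (p1 -> p2))):
                (p2 -> (p1 -> p2)): β-rule — branch into ~p2  //  (p1 -> p2).
                  branch 1.1.1.2.1 (add ~p2):
                    × closes — contains both p2 and ~p2.
                  branch 1.1.1.2.2 (add (p1 -> p2)):
                    (p1 -> p2): β-rule — branch into ~p1  //  p2.
                      branch 1.1.1.2.2.1 (add ~p1):
                        ○ open, literals {p1=F, p2=T, p3=T}.
                      branch 1.1.1.2.2.2 (add p2):
                        ○ open, literals {p1=F, p2=T, p3=T}.
          branch 1.1.2 (add ~p2, ((~p3 <-> (p2 -> (p1 -> p2))) | p1)):
            ((~p3 <-> (p2 -> (p1 -> p2))) | p1): β-rule — branch into (~p3 <-> (p2 -> (p1 -> p2)))  //  p1.
              branch 1.1.2.1 (add (~p3 <-> (p2 -> (p1 -> p2)))):
                (~p3 <-> (p2 -> (p1 -> p2))): β-rule — branch into ~p3, (p2 -> (p1 -> p2))  //  ~~p3, ~(p2 -> (p1 -> p2)).
                  branch 1.1.2.1.1 (add ~p3, (p2 -> (p1 -> p2))):
                    (p2 -> (p1 -> p2)): β-rule — branch into ~p2  //  (p1 -> p2).
                      branch 1.1.2.1.1.1 (add ~p2):
                        ○ open, literals {p1=F, p2=F, p3=F}.
                      branch 1.1.2.1.1.2 (add (p1 -> p2)):
                        (p1 -> p2): β-rule — branch into ~p1  //  p2.
                          branch 1.1.2.1.1.2.1 (add ~p1):
                            ○ open, literals {p1=F, p2=F, p3=F}.
                          branch 1.1.2.1.1.2.2 (add p2):
                            × closes — contains both p2 and ~p2.
                  branch 1.1.2.1.2 (add ~~p3, ~(p2 -> (p1 -> p2))):
                    ~(p2 -> (p1 -> p2)): α-rule — add p2, ~(p1 -> p2).
                    × closes — contains both p2 and ~p2.
              branch 1.1.2.2 (add p1):
                × closes — contains both p1 and ~p1.
      branch 1.2 (add p2):
        ~(p2 <-> ((~p3 <-> (p2 -> (p1 -> p2))) | p1)): β-rule — branch into p2, ~((~p3 <-> (p2 -> (p1 -> p2))) | p1)  //  ~p2, ((~p3 <-> (p2 -> (p1 -> p2))) | p1).
          branch 1.2.1 (add p2, ~((~p3 <-> (p2 -> (p1 -> p2))) | p1)):
            ~((~p3 <-> (p2 -> (p1 -> p2))) | p1): α-rule — add ~(~p3 <-> (p2 -> (p1 -> p2))), ~p1.
            ~(~p3 <-> (p2 -> (p1 -> p2))): β-rule — branch into ~p3, ~(p2 -> (p1 -> p2))  //  ~~p3, (p2 -> (p1 -> p2)).
              branch 1.2.1.1 (add ~p3, ~(p2 -> (p1 -> p2))):
                ~(p2 -> (p1 -> p2)): α-rule — add p2, ~(p1 -> p2).
                ~(p1 -> p2): α-rule — add p1, ~p2.
                × closes — contains both p1 and ~p1.
              branch 1.2.1.2 (add ~~p3, (p2 -> (p1 -> p2))):
                (p2 -> (p1 -> p2)): β-rule — branch into ~p2  //  (p1 -> p2).
                  branch 1.2.1.2.1 (add ~p2):
                    × closes — contains both p2 and ~p2.
                  branch 1.2.1.2.2 (add (p1 -> p2)):
                    (p1 -> p2): β-rule — branch into ~p1  //  p2.
                      branch 1.2.1.2.2.1 (add ~p1):
                        ○ open, literals {p1=F, p2=T, p3=T}.
                      branch 1.2.1.2.2.2 (add p2):
                        ○ open, literals {p1=F, p2=T, p3=T}.
          branch 1.2.2 (add ~p2, ((~p3 <-> (p2 -> (p1 -> p2))) | p1)):
            × closes — contains both p2 and ~p2.
  branch 2 (add ~(p1 -> p2), ((p2 <-> ((~p3 <-> (p2 -> (p1 -> p2))) | p1)) | p1)):
    ~(p1 -> p2): α-rule — add p1, ~p2.
    ((p2 <-> ((~p3 <-> (p2 -> (p1 -> p2))) | p1)) | p1): β-rule — branch into (p2 <-> ((~p3 <-> (p2 -> (p1 -> p2))) | p1))  //  p1.
      branch 2.1 (add (p2 <-> ((~p3 <-> (p2 -> (p1 -> p2))) | p1))):
        (p2 <-> ((~p3 <-> (p2 -> (p1 -> p2))) | p1)): β-rule — branch into p2, ((~p3 <-> (p2 -> (p1 -> p2))) | p1)  //  ~p2, ~((~p3 <-> (p2 -> (p1 -> p2))) | p1).
          branch 2.1.1 (add p2, ((~p3 <-> (p2 -> (p1 -> p2))) | p1)):
            × closes — contains both p2 and ~p2.
          branch 2.1.2 (add ~p2, ~((~p3 <-> (p2 -> (p1 -> p2))) | p1)):
            ~((~p3 <-> (p2 -> (p1 -> p2))) | p1): α-rule — add ~(~p3 <-> (p2 -> (p1 -> p2))), ~p1.
            × closes — contains both p1 and ~p1.
      branch 2.2 (add p1):
        ○ open, literals {p1=T, p2=F}.
10 branches closed, 7 open.
Each open branch fixes some atoms; the unmentioned ones are free. Counting distinct full assignments: branch {p1=F, p2=T, p3=T} (none free) contributes 1 new; branch {p1=F, p2=T, p3=T} (none free) contributes 0 new; branch {p1=F, p2=F, p3=F} (none free) contributes 1 new; branch {p1=F, p2=F, p3=F} (none free) contributes 0 new; branch {p1=F, p2=T, p3=T} (none free) contributes 0 new; branch {p1=F, p2=T, p3=T} (none free) contributes 0 new; branch {p1=T, p2=F} (p3) contributes 2 new. Total: 4.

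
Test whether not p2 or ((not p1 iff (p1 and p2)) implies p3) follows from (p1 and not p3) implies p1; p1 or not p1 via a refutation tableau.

Yes

Initial set: {((p1 and not p3) implies p1); (p1 or not p1); not (not p2 or ((not p1 iff (p1 and p2)) implies p3))}.
not (not p2 or ((not p1 iff (p1 and p2)) implies p3)): α-rule — add not not p2, not ((not p1 iff (p1 and p2)) implies p3).
not ((not p1 iff (p1 and p2)) implies p3): α-rule — add (not p1 iff (p1 and p2)), not p3.
((p1 and not p3) implies p1): β-rule — branch into not (p1 and not p3)  //  p1.
  branch 1 (add not (p1 and not p3)):
    (p1 or not p1): β-rule — branch into p1  //  not p1.
      branch 1.1 (add p1):
        (not p1 iff (p1 and p2)): β-rule — branch into not p1, (p1 and p2)  //  not not p1, not (p1 and p2).
          branch 1.1.1 (add not p1, (p1 and p2)):
            × closes — contains both p1 and not p1.
          branch 1.1.2 (add not not p1, not (p1 and p2)):
            not (p1 and not p3): β-rule — branch into not p1  //  not not p3.
              branch 1.1.2.1 (add not p1):
                × closes — contains both p1 and not p1.
              branch 1.1.2.2 (add not not p3):
                × closes — contains both p3 and not p3.
      branch 1.2 (add not p1):
        (not p1 iff (p1 and p2)): β-rule — branch into not p1, (p1 and p2)  //  not not p1, not (p1 and p2).
          branch 1.2.1 (add not p1, (p1 and p2)):
            (p1 and p2): α-rule — add p1, p2.
            × closes — contains both p1 and not p1.
          branch 1.2.2 (add not not p1, not (p1 and p2)):
            × closes — contains both p1 and not p1.
  branch 2 (add p1):
    (p1 or not p1): β-rule — branch into p1  //  not p1.
      branch 2.1 (add p1):
        (not p1 iff (p1 and p2)): β-rule — branch into not p1, (p1 and p2)  //  not not p1, not (p1 and p2).
          branch 2.1.1 (add not p1, (p1 and p2)):
            × closes — contains both p1 and not p1.
          branch 2.1.2 (add not not p1, not (p1 and p2)):
            not (p1 and p2): β-rule — branch into not p1  //  not p2.
              branch 2.1.2.1 (add not p1):
                × closes — contains both p1 and not p1.
              branch 2.1.2.2 (add not p2):
                × closes — contains both p2 and not p2.
      branch 2.2 (add not p1):
        × closes — contains both p1 and not p1.
All 9 branches close.
Every branch closed, so the premises entail the conclusion.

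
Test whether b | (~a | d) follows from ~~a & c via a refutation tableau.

Initial set: {T (~~a & c); F (b | (~a | d))}.
T (~~a & c): α-rule — add T ~~a, T c.
F (b | (~a | d)): α-rule — add F b, F (~a | d).
T ~~a: drop double negation, giving T a.
F (~a | d): α-rule — add F ~a, F d.
○ open, literals {a=T, b=F, c=T, d=F}.
0 branches closed, 1 open.
An open branch gives a countermodel: a=T, b=F, c=T, d=F (unmentioned atoms arbitrary); the premises hold there but the conclusion fails.

No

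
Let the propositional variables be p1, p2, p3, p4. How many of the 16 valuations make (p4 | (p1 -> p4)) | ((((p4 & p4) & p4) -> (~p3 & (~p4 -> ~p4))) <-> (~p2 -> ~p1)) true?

Initial set: {((p4 | (p1 -> p4)) | ((((p4 & p4) & p4) -> (~p3 & (~p4 -> ~p4))) <-> (~p2 -> ~p1)))}.
((p4 | (p1 -> p4)) | ((((p4 & p4) & p4) -> (~p3 & (~p4 -> ~p4))) <-> (~p2 -> ~p1))): β-rule — branch into (p4 | (p1 -> p4))  //  ((((p4 & p4) & p4) -> (~p3 & (~p4 -> ~p4))) <-> (~p2 -> ~p1)).
  branch 1 (add (p4 | (p1 -> p4))):
    (p4 | (p1 -> p4)): β-rule — branch into p4  //  (p1 -> p4).
      branch 1.1 (add p4):
        ○ open, literals {p4=T}.
      branch 1.2 (add (p1 -> p4)):
        (p1 -> p4): β-rule — branch into ~p1  //  p4.
          branch 1.2.1 (add ~p1):
            ○ open, literals {p1=F}.
          branch 1.2.2 (add p4):
            ○ open, literals {p4=T}.
  branch 2 (add ((((p4 & p4) & p4) -> (~p3 & (~p4 -> ~p4))) <-> (~p2 -> ~p1))):
    ((((p4 & p4) & p4) -> (~p3 & (~p4 -> ~p4))) <-> (~p2 -> ~p1)): β-rule — branch into (((p4 & p4) & p4) -> (~p3 & (~p4 -> ~p4))), (~p2 -> ~p1)  //  ~(((p4 & p4) & p4) -> (~p3 & (~p4 -> ~p4))), ~(~p2 -> ~p1).
      branch 2.1 (add (((p4 & p4) & p4) -> (~p3 & (~p4 -> ~p4))), (~p2 -> ~p1)):
        (((p4 & p4) & p4) -> (~p3 & (~p4 -> ~p4))): β-rule — branch into ~((p4 & p4) & p4)  //  (~p3 & (~p4 -> ~p4)).
          branch 2.1.1 (add ~((p4 & p4) & p4)):
            (~p2 -> ~p1): β-rule — branch into ~~p2  //  ~p1.
              branch 2.1.1.1 (add ~~p2):
                ~((p4 & p4) & p4): β-rule — branch into ~(p4 & p4)  //  ~p4.
                  branch 2.1.1.1.1 (add ~(p4 & p4)):
                    ~(p4 & p4): β-rule — branch into ~p4  //  ~p4.
                      branch 2.1.1.1.1.1 (add ~p4):
                        ○ open, literals {p2=T, p4=F}.
                      branch 2.1.1.1.1.2 (add ~p4):
                        ○ open, literals {p2=T, p4=F}.
                  branch 2.1.1.1.2 (add ~p4):
                    ○ open, literals {p2=T, p4=F}.
              branch 2.1.1.2 (add ~p1):
                ~((p4 & p4) & p4): β-rule — branch into ~(p4 & p4)  //  ~p4.
                  branch 2.1.1.2.1 (add ~(p4 & p4)):
                    ~(p4 & p4): β-rule — branch into ~p4  //  ~p4.
                      branch 2.1.1.2.1.1 (add ~p4):
                        ○ open, literals {p1=F, p4=F}.
                      branch 2.1.1.2.1.2 (add ~p4):
                        ○ open, literals {p1=F, p4=F}.
                  branch 2.1.1.2.2 (add ~p4):
                    ○ open, literals {p1=F, p4=F}.
          branch 2.1.2 (add (~p3 & (~p4 -> ~p4))):
            (~p3 & (~p4 -> ~p4)): α-rule — add ~p3, (~p4 -> ~p4).
            (~p2 -> ~p1): β-rule — branch into ~~p2  //  ~p1.
              branch 2.1.2.1 (add ~~p2):
                (~p4 -> ~p4): β-rule — branch into ~~p4  //  ~p4.
                  branch 2.1.2.1.1 (add ~~p4):
                    ○ open, literals {p2=T, p3=F, p4=T}.
                  branch 2.1.2.1.2 (add ~p4):
                    ○ open, literals {p2=T, p3=F, p4=F}.
              branch 2.1.2.2 (add ~p1):
                (~p4 -> ~p4): β-rule — branch into ~~p4  //  ~p4.
                  branch 2.1.2.2.1 (add ~~p4):
                    ○ open, literals {p1=F, p3=F, p4=T}.
                  branch 2.1.2.2.2 (add ~p4):
                    ○ open, literals {p1=F, p3=F, p4=F}.
      branch 2.2 (add ~(((p4 & p4) & p4) -> (~p3 & (~p4 -> ~p4))), ~(~p2 -> ~p1)):
        ~(((p4 & p4) & p4) -> (~p3 & (~p4 -> ~p4))): α-rule — add ((p4 & p4) & p4), ~(~p3 & (~p4 -> ~p4)).
        ~(~p2 -> ~p1): α-rule — add ~p2, ~~p1.
        ((p4 & p4) & p4): α-rule — add (p4 & p4), p4.
        (p4 & p4): α-rule — add p4, p4.
        ~(~p3 & (~p4 -> ~p4)): β-rule — branch into ~~p3  //  ~(~p4 -> ~p4).
          branch 2.2.1 (add ~~p3):
            ○ open, literals {p1=T, p2=F, p3=T, p4=T}.
          branch 2.2.2 (add ~(~p4 -> ~p4)):
            ~(~p4 -> ~p4): α-rule — add ~p4, ~~p4.
            × closes — contains both p4 and ~p4.
1 branch closed, 14 open.
Each open branch fixes some atoms; the unmentioned ones are free. Counting distinct full assignments: branch {p4=T} (p1, p2, p3) contributes 8 new; branch {p1=F} (p2, p3, p4) contributes 4 new; branch {p4=T} (p1, p2, p3) contributes 0 new; branch {p2=T, p4=F} (p1, p3) contributes 2 new; branch {p2=T, p4=F} (p1, p3) contributes 0 new; branch {p2=T, p4=F} (p1, p3) contributes 0 new; branch {p1=F, p4=F} (p2, p3) contributes 0 new; branch {p1=F, p4=F} (p2, p3) contributes 0 new; branch {p1=F, p4=F} (p2, p3) contributes 0 new; branch {p2=T, p3=F, p4=T} (p1) contributes 0 new; branch {p2=T, p3=F, p4=F} (p1) contributes 0 new; branch {p1=F, p3=F, p4=T} (p2) contributes 0 new; branch {p1=F, p3=F, p4=F} (p2) contributes 0 new; branch {p1=T, p2=F, p3=T, p4=T} (none free) contributes 0 new. Total: 14.

14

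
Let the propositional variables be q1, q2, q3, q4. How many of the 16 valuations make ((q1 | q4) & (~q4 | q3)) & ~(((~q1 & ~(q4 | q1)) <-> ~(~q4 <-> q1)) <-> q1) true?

4

Initial set: {(((q1 | q4) & (~q4 | q3)) & ~(((~q1 & ~(q4 | q1)) <-> ~(~q4 <-> q1)) <-> q1))}.
(((q1 | q4) & (~q4 | q3)) & ~(((~q1 & ~(q4 | q1)) <-> ~(~q4 <-> q1)) <-> q1)): α-rule — add ((q1 | q4) & (~q4 | q3)), ~(((~q1 & ~(q4 | q1)) <-> ~(~q4 <-> q1)) <-> q1).
((q1 | q4) & (~q4 | q3)): α-rule — add (q1 | q4), (~q4 | q3).
~(((~q1 & ~(q4 | q1)) <-> ~(~q4 <-> q1)) <-> q1): β-rule — branch into ((~q1 & ~(q4 | q1)) <-> ~(~q4 <-> q1)), ~q1  //  ~((~q1 & ~(q4 | q1)) <-> ~(~q4 <-> q1)), q1.
  branch 1 (add ((~q1 & ~(q4 | q1)) <-> ~(~q4 <-> q1)), ~q1):
    (q1 | q4): β-rule — branch into q1  //  q4.
      branch 1.1 (add q1):
        × closes — contains both q1 and ~q1.
      branch 1.2 (add q4):
        (~q4 | q3): β-rule — branch into ~q4  //  q3.
          branch 1.2.1 (add ~q4):
            × closes — contains both q4 and ~q4.
          branch 1.2.2 (add q3):
            ((~q1 & ~(q4 | q1)) <-> ~(~q4 <-> q1)): β-rule — branch into (~q1 & ~(q4 | q1)), ~(~q4 <-> q1)  //  ~(~q1 & ~(q4 | q1)), ~~(~q4 <-> q1).
              branch 1.2.2.1 (add (~q1 & ~(q4 | q1)), ~(~q4 <-> q1)):
                (~q1 & ~(q4 | q1)): α-rule — add ~q1, ~(q4 | q1).
                ~(q4 | q1): α-rule — add ~q4, ~q1.
                × closes — contains both q4 and ~q4.
              branch 1.2.2.2 (add ~(~q1 & ~(q4 | q1)), ~~(~q4 <-> q1)):
                ~(~q1 & ~(q4 | q1)): β-rule — branch into ~~q1  //  ~~(q4 | q1).
                  branch 1.2.2.2.1 (add ~~q1):
                    × closes — contains both q1 and ~q1.
                  branch 1.2.2.2.2 (add ~~(q4 | q1)):
                    ~~(~q4 <-> q1): β-rule — branch into ~q4, q1  //  ~~q4, ~q1.
                      branch 1.2.2.2.2.1 (add ~q4, q1):
                        × closes — contains both q4 and ~q4.
                      branch 1.2.2.2.2.2 (add ~~q4, ~q1):
                        ~~(q4 | q1): β-rule — branch into q4  //  q1.
                          branch 1.2.2.2.2.2.1 (add q4):
                            ○ open, literals {q1=0, q3=1, q4=1}.
                          branch 1.2.2.2.2.2.2 (add q1):
                            × closes — contains both q1 and ~q1.
  branch 2 (add ~((~q1 & ~(q4 | q1)) <-> ~(~q4 <-> q1)), q1):
    (q1 | q4): β-rule — branch into q1  //  q4.
      branch 2.1 (add q1):
        (~q4 | q3): β-rule — branch into ~q4  //  q3.
          branch 2.1.1 (add ~q4):
            ~((~q1 & ~(q4 | q1)) <-> ~(~q4 <-> q1)): β-rule — branch into (~q1 & ~(q4 | q1)), ~~(~q4 <-> q1)  //  ~(~q1 & ~(q4 | q1)), ~(~q4 <-> q1).
              branch 2.1.1.1 (add (~q1 & ~(q4 | q1)), ~~(~q4 <-> q1)):
                (~q1 & ~(q4 | q1)): α-rule — add ~q1, ~(q4 | q1).
                × closes — contains both q1 and ~q1.
              branch 2.1.1.2 (add ~(~q1 & ~(q4 | q1)), ~(~q4 <-> q1)):
                ~(~q1 & ~(q4 | q1)): β-rule — branch into ~~q1  //  ~~(q4 | q1).
                  branch 2.1.1.2.1 (add ~~q1):
                    ~(~q4 <-> q1): β-rule — branch into ~q4, ~q1  //  ~~q4, q1.
                      branch 2.1.1.2.1.1 (add ~q4, ~q1):
                        × closes — contains both q1 and ~q1.
                      branch 2.1.1.2.1.2 (add ~~q4, q1):
                        × closes — contains both q4 and ~q4.
                  branch 2.1.1.2.2 (add ~~(q4 | q1)):
                    ~(~q4 <-> q1): β-rule — branch into ~q4, ~q1  //  ~~q4, q1.
                      branch 2.1.1.2.2.1 (add ~q4, ~q1):
                        × closes — contains both q1 and ~q1.
                      branch 2.1.1.2.2.2 (add ~~q4, q1):
                        × closes — contains both q4 and ~q4.
          branch 2.1.2 (add q3):
            ~((~q1 & ~(q4 | q1)) <-> ~(~q4 <-> q1)): β-rule — branch into (~q1 & ~(q4 | q1)), ~~(~q4 <-> q1)  //  ~(~q1 & ~(q4 | q1)), ~(~q4 <-> q1).
              branch 2.1.2.1 (add (~q1 & ~(q4 | q1)), ~~(~q4 <-> q1)):
                (~q1 & ~(q4 | q1)): α-rule — add ~q1, ~(q4 | q1).
                × closes — contains both q1 and ~q1.
              branch 2.1.2.2 (add ~(~q1 & ~(q4 | q1)), ~(~q4 <-> q1)):
                ~(~q1 & ~(q4 | q1)): β-rule — branch into ~~q1  //  ~~(q4 | q1).
                  branch 2.1.2.2.1 (add ~~q1):
                    ~(~q4 <-> q1): β-rule — branch into ~q4, ~q1  //  ~~q4, q1.
                      branch 2.1.2.2.1.1 (add ~q4, ~q1):
                        × closes — contains both q1 and ~q1.
                      branch 2.1.2.2.1.2 (add ~~q4, q1):
                        ○ open, literals {q1=1, q3=1, q4=1}.
                  branch 2.1.2.2.2 (add ~~(q4 | q1)):
                    ~(~q4 <-> q1): β-rule — branch into ~q4, ~q1  //  ~~q4, q1.
                      branch 2.1.2.2.2.1 (add ~q4, ~q1):
                        × closes — contains both q1 and ~q1.
                      branch 2.1.2.2.2.2 (add ~~q4, q1):
                        ~~(q4 | q1): β-rule — branch into q4  //  q1.
                          branch 2.1.2.2.2.2.1 (add q4):
                            ○ open, literals {q1=1, q3=1, q4=1}.
                          branch 2.1.2.2.2.2.2 (add q1):
                            ○ open, literals {q1=1, q3=1, q4=1}.
      branch 2.2 (add q4):
        (~q4 | q3): β-rule — branch into ~q4  //  q3.
          branch 2.2.1 (add ~q4):
            × closes — contains both q4 and ~q4.
          branch 2.2.2 (add q3):
            ~((~q1 & ~(q4 | q1)) <-> ~(~q4 <-> q1)): β-rule — branch into (~q1 & ~(q4 | q1)), ~~(~q4 <-> q1)  //  ~(~q1 & ~(q4 | q1)), ~(~q4 <-> q1).
              branch 2.2.2.1 (add (~q1 & ~(q4 | q1)), ~~(~q4 <-> q1)):
                (~q1 & ~(q4 | q1)): α-rule — add ~q1, ~(q4 | q1).
                × closes — contains both q1 and ~q1.
              branch 2.2.2.2 (add ~(~q1 & ~(q4 | q1)), ~(~q4 <-> q1)):
                ~(~q1 & ~(q4 | q1)): β-rule — branch into ~~q1  //  ~~(q4 | q1).
                  branch 2.2.2.2.1 (add ~~q1):
                    ~(~q4 <-> q1): β-rule — branch into ~q4, ~q1  //  ~~q4, q1.
                      branch 2.2.2.2.1.1 (add ~q4, ~q1):
                        × closes — contains both q4 and ~q4.
                      branch 2.2.2.2.1.2 (add ~~q4, q1):
                        ○ open, literals {q1=1, q3=1, q4=1}.
                  branch 2.2.2.2.2 (add ~~(q4 | q1)):
                    ~(~q4 <-> q1): β-rule — branch into ~q4, ~q1  //  ~~q4, q1.
                      branch 2.2.2.2.2.1 (add ~q4, ~q1):
                        × closes — contains both q4 and ~q4.
                      branch 2.2.2.2.2.2 (add ~~q4, q1):
                        ~~(q4 | q1): β-rule — branch into q4  //  q1.
                          branch 2.2.2.2.2.2.1 (add q4):
                            ○ open, literals {q1=1, q3=1, q4=1}.
                          branch 2.2.2.2.2.2.2 (add q1):
                            ○ open, literals {q1=1, q3=1, q4=1}.
18 branches closed, 7 open.
Each open branch fixes some atoms; the unmentioned ones are free. Counting distinct full assignments: branch {q1=0, q3=1, q4=1} (q2) contributes 2 new; branch {q1=1, q3=1, q4=1} (q2) contributes 2 new; branch {q1=1, q3=1, q4=1} (q2) contributes 0 new; branch {q1=1, q3=1, q4=1} (q2) contributes 0 new; branch {q1=1, q3=1, q4=1} (q2) contributes 0 new; branch {q1=1, q3=1, q4=1} (q2) contributes 0 new; branch {q1=1, q3=1, q4=1} (q2) contributes 0 new. Total: 4.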